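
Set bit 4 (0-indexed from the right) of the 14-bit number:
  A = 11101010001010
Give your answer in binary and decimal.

Mask = 1 << 4 = 00000000010000
Bit 4 of A is 0, so OR-ing with the mask flips it to 1.
  11101010001010
| 00000000010000
----------------
  11101010011010

Answer: 11101010011010 (15002)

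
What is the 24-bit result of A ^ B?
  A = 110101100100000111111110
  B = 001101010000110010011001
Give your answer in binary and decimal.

Apply ^ to each column (1 where bits differ):
  110101100100000111111110
^ 001101010000110010011001
--------------------------
  111000110100110101100111

Answer: 111000110100110101100111 (14896487)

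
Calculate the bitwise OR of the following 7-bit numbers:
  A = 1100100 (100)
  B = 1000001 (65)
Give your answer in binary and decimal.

Apply | to each column (1 where either bit is 1):
  1100100
| 1000001
---------
  1100101

Answer: 1100101 (101)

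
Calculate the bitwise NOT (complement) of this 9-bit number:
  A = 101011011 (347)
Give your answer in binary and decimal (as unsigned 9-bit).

Flip each bit (0->1, 1->0):
  101011011
  010100100

Answer: 010100100 (164)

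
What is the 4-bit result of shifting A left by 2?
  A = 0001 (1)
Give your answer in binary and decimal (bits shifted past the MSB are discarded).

Shift left by 2: drop the top 2 bit(s), append 2 zero(s) on the right.
  0001  ->  discard [00], keep [01], append 00
= 0100

Answer: 0100 (4)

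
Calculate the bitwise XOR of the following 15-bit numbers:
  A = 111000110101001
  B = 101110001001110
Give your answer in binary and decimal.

Apply ^ to each column (1 where bits differ):
  111000110101001
^ 101110001001110
-----------------
  010110111100111

Answer: 010110111100111 (11751)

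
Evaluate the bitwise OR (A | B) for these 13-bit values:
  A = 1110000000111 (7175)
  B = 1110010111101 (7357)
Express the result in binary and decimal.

Apply | to each column (1 where either bit is 1):
  1110000000111
| 1110010111101
---------------
  1110010111111

Answer: 1110010111111 (7359)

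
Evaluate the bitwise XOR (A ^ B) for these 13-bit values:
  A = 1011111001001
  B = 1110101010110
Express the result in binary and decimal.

Apply ^ to each column (1 where bits differ):
  1011111001001
^ 1110101010110
---------------
  0101010011111

Answer: 0101010011111 (2719)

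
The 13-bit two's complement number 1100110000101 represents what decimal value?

MSB is 1, so the value is negative. Find the magnitude:
1. Invert bits:  0011001111010
2. Add 1:        0011001111011  = 1659
3. Apply sign:   -1659

Answer: -1659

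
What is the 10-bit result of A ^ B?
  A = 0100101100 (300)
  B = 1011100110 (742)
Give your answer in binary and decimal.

Apply ^ to each column (1 where bits differ):
  0100101100
^ 1011100110
------------
  1111001010

Answer: 1111001010 (970)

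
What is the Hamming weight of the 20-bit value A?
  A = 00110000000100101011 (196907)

00110000000100101011
1-bits at positions (from bit 0 = LSB): 0, 1, 3, 5, 8, 16, 17
Count = 7

Answer: 7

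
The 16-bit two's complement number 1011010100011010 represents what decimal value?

MSB is 1, so the value is negative. Find the magnitude:
1. Invert bits:  0100101011100101
2. Add 1:        0100101011100110  = 19174
3. Apply sign:   -19174

Answer: -19174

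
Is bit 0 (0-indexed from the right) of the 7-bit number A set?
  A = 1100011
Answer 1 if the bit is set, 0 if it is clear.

Bit 0 is the 1st from the right.
  1100011
        ^
That bit is 1.

Answer: 1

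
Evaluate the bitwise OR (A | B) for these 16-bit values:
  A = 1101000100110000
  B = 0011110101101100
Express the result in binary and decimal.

Apply | to each column (1 where either bit is 1):
  1101000100110000
| 0011110101101100
------------------
  1111110101111100

Answer: 1111110101111100 (64892)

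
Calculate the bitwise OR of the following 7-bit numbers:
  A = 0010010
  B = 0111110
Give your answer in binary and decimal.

Apply | to each column (1 where either bit is 1):
  0010010
| 0111110
---------
  0111110

Answer: 0111110 (62)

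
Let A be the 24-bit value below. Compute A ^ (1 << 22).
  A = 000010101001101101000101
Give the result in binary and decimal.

Mask = 1 << 22 = 010000000000000000000000
Bit 22 of A is 0; XOR with the mask flips it to 1.
  000010101001101101000101
^ 010000000000000000000000
--------------------------
  010010101001101101000101

Answer: 010010101001101101000101 (4889413)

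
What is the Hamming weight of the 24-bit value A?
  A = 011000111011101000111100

011000111011101000111100
1-bits at positions (from bit 0 = LSB): 2, 3, 4, 5, 9, 11, 12, 13, 15, 16, 17, 21, 22
Count = 13

Answer: 13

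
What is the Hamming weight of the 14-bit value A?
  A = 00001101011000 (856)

00001101011000
1-bits at positions (from bit 0 = LSB): 3, 4, 6, 8, 9
Count = 5

Answer: 5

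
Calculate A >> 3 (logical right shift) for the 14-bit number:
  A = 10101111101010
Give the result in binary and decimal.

Logical shift right by 3: drop the bottom 3 bit(s), prepend 3 zero(s) on the left.
  10101111101010  ->  keep [10101111101], discard [010], prepend 000
= 00010101111101

Answer: 00010101111101 (1405)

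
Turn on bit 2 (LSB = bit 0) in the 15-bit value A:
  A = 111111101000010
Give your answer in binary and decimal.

Mask = 1 << 2 = 000000000000100
Bit 2 of A is 0, so OR-ing with the mask flips it to 1.
  111111101000010
| 000000000000100
-----------------
  111111101000110

Answer: 111111101000110 (32582)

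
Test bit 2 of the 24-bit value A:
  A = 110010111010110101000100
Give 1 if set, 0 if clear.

Bit 2 is the 3rd from the right.
  110010111010110101000100
                       ^
That bit is 1.

Answer: 1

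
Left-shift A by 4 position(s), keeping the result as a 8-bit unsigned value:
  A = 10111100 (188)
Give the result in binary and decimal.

Shift left by 4: drop the top 4 bit(s), append 4 zero(s) on the right.
  10111100  ->  discard [1011], keep [1100], append 0000
= 11000000

Answer: 11000000 (192)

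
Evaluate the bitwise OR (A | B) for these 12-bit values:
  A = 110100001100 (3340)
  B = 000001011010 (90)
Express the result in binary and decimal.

Apply | to each column (1 where either bit is 1):
  110100001100
| 000001011010
--------------
  110101011110

Answer: 110101011110 (3422)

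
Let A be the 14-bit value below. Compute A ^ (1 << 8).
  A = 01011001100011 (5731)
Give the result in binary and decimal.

Mask = 1 << 8 = 00000100000000
Bit 8 of A is 0; XOR with the mask flips it to 1.
  01011001100011
^ 00000100000000
----------------
  01011101100011

Answer: 01011101100011 (5987)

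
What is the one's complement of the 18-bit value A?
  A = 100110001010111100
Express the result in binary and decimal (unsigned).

Flip each bit (0->1, 1->0):
  100110001010111100
  011001110101000011

Answer: 011001110101000011 (105795)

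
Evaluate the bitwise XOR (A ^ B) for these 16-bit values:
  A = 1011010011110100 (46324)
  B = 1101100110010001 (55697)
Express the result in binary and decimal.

Apply ^ to each column (1 where bits differ):
  1011010011110100
^ 1101100110010001
------------------
  0110110101100101

Answer: 0110110101100101 (28005)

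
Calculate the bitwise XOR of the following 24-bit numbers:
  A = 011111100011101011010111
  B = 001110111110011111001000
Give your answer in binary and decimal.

Apply ^ to each column (1 where bits differ):
  011111100011101011010111
^ 001110111110011111001000
--------------------------
  010001011101110100011111

Answer: 010001011101110100011111 (4578591)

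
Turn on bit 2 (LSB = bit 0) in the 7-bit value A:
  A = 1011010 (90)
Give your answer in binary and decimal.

Mask = 1 << 2 = 0000100
Bit 2 of A is 0, so OR-ing with the mask flips it to 1.
  1011010
| 0000100
---------
  1011110

Answer: 1011110 (94)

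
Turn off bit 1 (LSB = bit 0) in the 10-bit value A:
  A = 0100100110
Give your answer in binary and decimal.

Mask = ~(1 << 1) = 1111111101
Bit 1 of A is 1, so AND-ing with the mask clears it to 0.
  0100100110
& 1111111101
------------
  0100100100

Answer: 0100100100 (292)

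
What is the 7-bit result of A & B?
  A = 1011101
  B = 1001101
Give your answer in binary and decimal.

Apply & to each column (1 only where both bits are 1):
  1011101
& 1001101
---------
  1001101

Answer: 1001101 (77)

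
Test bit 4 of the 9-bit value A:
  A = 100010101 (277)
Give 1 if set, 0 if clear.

Bit 4 is the 5th from the right.
  100010101
      ^
That bit is 1.

Answer: 1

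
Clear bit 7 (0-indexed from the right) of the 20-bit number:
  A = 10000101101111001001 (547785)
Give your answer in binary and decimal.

Mask = ~(1 << 7) = 11111111111101111111
Bit 7 of A is 1, so AND-ing with the mask clears it to 0.
  10000101101111001001
& 11111111111101111111
----------------------
  10000101101101001001

Answer: 10000101101101001001 (547657)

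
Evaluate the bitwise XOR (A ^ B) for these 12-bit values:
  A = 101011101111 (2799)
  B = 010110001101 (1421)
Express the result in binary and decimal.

Apply ^ to each column (1 where bits differ):
  101011101111
^ 010110001101
--------------
  111101100010

Answer: 111101100010 (3938)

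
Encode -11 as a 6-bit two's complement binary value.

1. Binary of +11:  001011
2. Invert bits:     110100
3. Add 1:           110101

Answer: 110101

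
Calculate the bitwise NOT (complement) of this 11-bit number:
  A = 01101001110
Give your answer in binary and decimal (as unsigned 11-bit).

Flip each bit (0->1, 1->0):
  01101001110
  10010110001

Answer: 10010110001 (1201)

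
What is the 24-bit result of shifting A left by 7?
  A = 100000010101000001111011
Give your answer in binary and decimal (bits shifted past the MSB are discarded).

Shift left by 7: drop the top 7 bit(s), append 7 zero(s) on the right.
  100000010101000001111011  ->  discard [1000000], keep [10101000001111011], append 0000000
= 101010000011110110000000

Answer: 101010000011110110000000 (11025792)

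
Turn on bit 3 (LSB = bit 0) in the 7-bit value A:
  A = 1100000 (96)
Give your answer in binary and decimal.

Mask = 1 << 3 = 0001000
Bit 3 of A is 0, so OR-ing with the mask flips it to 1.
  1100000
| 0001000
---------
  1101000

Answer: 1101000 (104)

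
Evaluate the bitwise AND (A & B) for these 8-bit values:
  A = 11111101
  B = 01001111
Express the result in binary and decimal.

Apply & to each column (1 only where both bits are 1):
  11111101
& 01001111
----------
  01001101

Answer: 01001101 (77)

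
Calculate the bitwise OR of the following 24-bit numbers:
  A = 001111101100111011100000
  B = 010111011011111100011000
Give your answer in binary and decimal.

Apply | to each column (1 where either bit is 1):
  001111101100111011100000
| 010111011011111100011000
--------------------------
  011111111111111111111000

Answer: 011111111111111111111000 (8388600)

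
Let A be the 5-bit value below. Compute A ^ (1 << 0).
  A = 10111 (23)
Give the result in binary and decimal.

Mask = 1 << 0 = 00001
Bit 0 of A is 1; XOR with the mask flips it to 0.
  10111
^ 00001
-------
  10110

Answer: 10110 (22)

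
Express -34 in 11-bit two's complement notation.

1. Binary of +34:  00000100010
2. Invert bits:     11111011101
3. Add 1:           11111011110

Answer: 11111011110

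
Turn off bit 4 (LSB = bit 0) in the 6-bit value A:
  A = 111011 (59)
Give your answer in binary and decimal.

Mask = ~(1 << 4) = 101111
Bit 4 of A is 1, so AND-ing with the mask clears it to 0.
  111011
& 101111
--------
  101011

Answer: 101011 (43)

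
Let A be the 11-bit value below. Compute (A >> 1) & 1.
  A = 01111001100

Bit 1 is the 2nd from the right.
  01111001100
           ^
That bit is 0.

Answer: 0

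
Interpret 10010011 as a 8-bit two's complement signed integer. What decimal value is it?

MSB is 1, so the value is negative. Find the magnitude:
1. Invert bits:  01101100
2. Add 1:        01101101  = 109
3. Apply sign:   -109

Answer: -109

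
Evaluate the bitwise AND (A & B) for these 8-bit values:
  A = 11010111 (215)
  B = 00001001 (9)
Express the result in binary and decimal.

Apply & to each column (1 only where both bits are 1):
  11010111
& 00001001
----------
  00000001

Answer: 00000001 (1)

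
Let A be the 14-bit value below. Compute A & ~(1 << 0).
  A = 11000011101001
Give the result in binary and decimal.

Mask = ~(1 << 0) = 11111111111110
Bit 0 of A is 1, so AND-ing with the mask clears it to 0.
  11000011101001
& 11111111111110
----------------
  11000011101000

Answer: 11000011101000 (12520)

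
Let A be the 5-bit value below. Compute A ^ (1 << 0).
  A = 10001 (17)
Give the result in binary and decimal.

Mask = 1 << 0 = 00001
Bit 0 of A is 1; XOR with the mask flips it to 0.
  10001
^ 00001
-------
  10000

Answer: 10000 (16)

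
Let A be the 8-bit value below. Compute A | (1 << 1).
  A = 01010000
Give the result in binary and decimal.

Mask = 1 << 1 = 00000010
Bit 1 of A is 0, so OR-ing with the mask flips it to 1.
  01010000
| 00000010
----------
  01010010

Answer: 01010010 (82)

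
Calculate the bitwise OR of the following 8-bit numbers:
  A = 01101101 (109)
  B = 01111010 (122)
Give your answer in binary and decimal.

Apply | to each column (1 where either bit is 1):
  01101101
| 01111010
----------
  01111111

Answer: 01111111 (127)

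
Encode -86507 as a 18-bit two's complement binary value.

1. Binary of +86507:  010101000111101011
2. Invert bits:     101010111000010100
3. Add 1:           101010111000010101

Answer: 101010111000010101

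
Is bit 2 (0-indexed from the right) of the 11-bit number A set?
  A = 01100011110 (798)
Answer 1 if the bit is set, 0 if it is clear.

Bit 2 is the 3rd from the right.
  01100011110
          ^
That bit is 1.

Answer: 1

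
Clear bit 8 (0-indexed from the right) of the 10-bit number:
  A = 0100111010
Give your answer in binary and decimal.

Mask = ~(1 << 8) = 1011111111
Bit 8 of A is 1, so AND-ing with the mask clears it to 0.
  0100111010
& 1011111111
------------
  0000111010

Answer: 0000111010 (58)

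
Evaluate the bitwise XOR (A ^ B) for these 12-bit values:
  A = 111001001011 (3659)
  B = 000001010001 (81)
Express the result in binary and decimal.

Apply ^ to each column (1 where bits differ):
  111001001011
^ 000001010001
--------------
  111000011010

Answer: 111000011010 (3610)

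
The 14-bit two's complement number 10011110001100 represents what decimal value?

MSB is 1, so the value is negative. Find the magnitude:
1. Invert bits:  01100001110011
2. Add 1:        01100001110100  = 6260
3. Apply sign:   -6260

Answer: -6260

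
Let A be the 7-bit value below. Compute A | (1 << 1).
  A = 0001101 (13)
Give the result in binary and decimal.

Mask = 1 << 1 = 0000010
Bit 1 of A is 0, so OR-ing with the mask flips it to 1.
  0001101
| 0000010
---------
  0001111

Answer: 0001111 (15)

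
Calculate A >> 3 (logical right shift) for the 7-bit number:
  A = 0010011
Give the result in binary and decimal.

Logical shift right by 3: drop the bottom 3 bit(s), prepend 3 zero(s) on the left.
  0010011  ->  keep [0010], discard [011], prepend 000
= 0000010

Answer: 0000010 (2)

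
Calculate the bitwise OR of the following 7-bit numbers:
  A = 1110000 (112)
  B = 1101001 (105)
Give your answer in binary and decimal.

Apply | to each column (1 where either bit is 1):
  1110000
| 1101001
---------
  1111001

Answer: 1111001 (121)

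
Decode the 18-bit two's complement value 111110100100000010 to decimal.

MSB is 1, so the value is negative. Find the magnitude:
1. Invert bits:  000001011011111101
2. Add 1:        000001011011111110  = 5886
3. Apply sign:   -5886

Answer: -5886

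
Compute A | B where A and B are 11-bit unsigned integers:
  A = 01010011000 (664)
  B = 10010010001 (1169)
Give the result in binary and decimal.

Apply | to each column (1 where either bit is 1):
  01010011000
| 10010010001
-------------
  11010011001

Answer: 11010011001 (1689)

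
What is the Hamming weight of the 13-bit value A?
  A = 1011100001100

1011100001100
1-bits at positions (from bit 0 = LSB): 2, 3, 8, 9, 10, 12
Count = 6

Answer: 6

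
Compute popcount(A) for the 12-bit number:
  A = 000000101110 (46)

000000101110
1-bits at positions (from bit 0 = LSB): 1, 2, 3, 5
Count = 4

Answer: 4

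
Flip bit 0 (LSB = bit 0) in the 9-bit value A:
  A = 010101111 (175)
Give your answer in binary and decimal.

Mask = 1 << 0 = 000000001
Bit 0 of A is 1; XOR with the mask flips it to 0.
  010101111
^ 000000001
-----------
  010101110

Answer: 010101110 (174)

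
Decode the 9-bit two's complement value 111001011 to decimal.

MSB is 1, so the value is negative. Find the magnitude:
1. Invert bits:  000110100
2. Add 1:        000110101  = 53
3. Apply sign:   -53

Answer: -53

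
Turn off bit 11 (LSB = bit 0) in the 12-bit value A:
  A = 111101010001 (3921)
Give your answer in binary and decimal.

Mask = ~(1 << 11) = 011111111111
Bit 11 of A is 1, so AND-ing with the mask clears it to 0.
  111101010001
& 011111111111
--------------
  011101010001

Answer: 011101010001 (1873)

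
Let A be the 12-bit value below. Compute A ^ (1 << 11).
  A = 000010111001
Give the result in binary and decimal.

Mask = 1 << 11 = 100000000000
Bit 11 of A is 0; XOR with the mask flips it to 1.
  000010111001
^ 100000000000
--------------
  100010111001

Answer: 100010111001 (2233)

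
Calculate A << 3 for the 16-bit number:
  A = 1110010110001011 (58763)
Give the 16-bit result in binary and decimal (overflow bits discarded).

Shift left by 3: drop the top 3 bit(s), append 3 zero(s) on the right.
  1110010110001011  ->  discard [111], keep [0010110001011], append 000
= 0010110001011000

Answer: 0010110001011000 (11352)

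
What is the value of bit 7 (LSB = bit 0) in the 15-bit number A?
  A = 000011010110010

Bit 7 is the 8th from the right.
  000011010110010
         ^
That bit is 1.

Answer: 1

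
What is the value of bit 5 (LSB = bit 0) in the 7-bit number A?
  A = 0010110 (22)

Bit 5 is the 6th from the right.
  0010110
   ^
That bit is 0.

Answer: 0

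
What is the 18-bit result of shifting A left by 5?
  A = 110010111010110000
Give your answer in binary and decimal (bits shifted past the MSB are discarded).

Shift left by 5: drop the top 5 bit(s), append 5 zero(s) on the right.
  110010111010110000  ->  discard [11001], keep [0111010110000], append 00000
= 011101011000000000

Answer: 011101011000000000 (120320)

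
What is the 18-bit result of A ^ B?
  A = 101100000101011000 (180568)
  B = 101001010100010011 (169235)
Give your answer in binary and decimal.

Apply ^ to each column (1 where bits differ):
  101100000101011000
^ 101001010100010011
--------------------
  000101010001001011

Answer: 000101010001001011 (21579)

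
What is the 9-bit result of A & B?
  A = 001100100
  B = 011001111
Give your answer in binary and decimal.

Apply & to each column (1 only where both bits are 1):
  001100100
& 011001111
-----------
  001000100

Answer: 001000100 (68)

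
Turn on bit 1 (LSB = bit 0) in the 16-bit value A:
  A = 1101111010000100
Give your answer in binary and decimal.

Mask = 1 << 1 = 0000000000000010
Bit 1 of A is 0, so OR-ing with the mask flips it to 1.
  1101111010000100
| 0000000000000010
------------------
  1101111010000110

Answer: 1101111010000110 (56966)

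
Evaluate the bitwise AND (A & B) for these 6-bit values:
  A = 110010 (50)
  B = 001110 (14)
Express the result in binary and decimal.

Apply & to each column (1 only where both bits are 1):
  110010
& 001110
--------
  000010

Answer: 000010 (2)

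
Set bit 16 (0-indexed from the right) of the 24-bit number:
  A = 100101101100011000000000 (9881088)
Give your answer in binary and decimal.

Mask = 1 << 16 = 000000010000000000000000
Bit 16 of A is 0, so OR-ing with the mask flips it to 1.
  100101101100011000000000
| 000000010000000000000000
--------------------------
  100101111100011000000000

Answer: 100101111100011000000000 (9946624)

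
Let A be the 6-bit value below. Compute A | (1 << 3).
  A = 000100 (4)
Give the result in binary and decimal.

Mask = 1 << 3 = 001000
Bit 3 of A is 0, so OR-ing with the mask flips it to 1.
  000100
| 001000
--------
  001100

Answer: 001100 (12)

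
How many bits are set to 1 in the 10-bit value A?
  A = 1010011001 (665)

1010011001
1-bits at positions (from bit 0 = LSB): 0, 3, 4, 7, 9
Count = 5

Answer: 5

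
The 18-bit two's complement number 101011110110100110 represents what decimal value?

MSB is 1, so the value is negative. Find the magnitude:
1. Invert bits:  010100001001011001
2. Add 1:        010100001001011010  = 82522
3. Apply sign:   -82522

Answer: -82522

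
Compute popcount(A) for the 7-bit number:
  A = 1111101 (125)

1111101
1-bits at positions (from bit 0 = LSB): 0, 2, 3, 4, 5, 6
Count = 6

Answer: 6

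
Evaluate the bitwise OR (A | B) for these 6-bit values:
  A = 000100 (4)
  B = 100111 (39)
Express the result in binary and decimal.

Apply | to each column (1 where either bit is 1):
  000100
| 100111
--------
  100111

Answer: 100111 (39)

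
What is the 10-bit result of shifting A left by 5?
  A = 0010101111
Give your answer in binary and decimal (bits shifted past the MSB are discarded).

Shift left by 5: drop the top 5 bit(s), append 5 zero(s) on the right.
  0010101111  ->  discard [00101], keep [01111], append 00000
= 0111100000

Answer: 0111100000 (480)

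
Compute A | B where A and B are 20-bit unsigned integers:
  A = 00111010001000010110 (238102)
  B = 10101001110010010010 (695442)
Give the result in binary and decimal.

Apply | to each column (1 where either bit is 1):
  00111010001000010110
| 10101001110010010010
----------------------
  10111011111010010110

Answer: 10111011111010010110 (769686)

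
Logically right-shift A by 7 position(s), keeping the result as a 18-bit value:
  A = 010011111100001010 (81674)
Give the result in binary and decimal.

Logical shift right by 7: drop the bottom 7 bit(s), prepend 7 zero(s) on the left.
  010011111100001010  ->  keep [01001111110], discard [0001010], prepend 0000000
= 000000001001111110

Answer: 000000001001111110 (638)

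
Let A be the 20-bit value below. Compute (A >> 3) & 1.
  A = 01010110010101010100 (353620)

Bit 3 is the 4th from the right.
  01010110010101010100
                  ^
That bit is 0.

Answer: 0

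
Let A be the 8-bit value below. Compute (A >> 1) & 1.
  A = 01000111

Bit 1 is the 2nd from the right.
  01000111
        ^
That bit is 1.

Answer: 1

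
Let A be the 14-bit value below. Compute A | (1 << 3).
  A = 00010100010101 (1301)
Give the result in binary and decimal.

Mask = 1 << 3 = 00000000001000
Bit 3 of A is 0, so OR-ing with the mask flips it to 1.
  00010100010101
| 00000000001000
----------------
  00010100011101

Answer: 00010100011101 (1309)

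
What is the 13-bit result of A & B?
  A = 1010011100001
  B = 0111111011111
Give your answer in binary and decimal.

Apply & to each column (1 only where both bits are 1):
  1010011100001
& 0111111011111
---------------
  0010011000001

Answer: 0010011000001 (1217)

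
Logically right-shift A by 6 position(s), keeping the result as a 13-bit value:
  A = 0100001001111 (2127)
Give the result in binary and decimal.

Logical shift right by 6: drop the bottom 6 bit(s), prepend 6 zero(s) on the left.
  0100001001111  ->  keep [0100001], discard [001111], prepend 000000
= 0000000100001

Answer: 0000000100001 (33)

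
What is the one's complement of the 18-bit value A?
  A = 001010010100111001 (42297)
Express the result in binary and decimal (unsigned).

Flip each bit (0->1, 1->0):
  001010010100111001
  110101101011000110

Answer: 110101101011000110 (219846)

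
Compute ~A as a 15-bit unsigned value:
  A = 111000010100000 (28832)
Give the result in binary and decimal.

Flip each bit (0->1, 1->0):
  111000010100000
  000111101011111

Answer: 000111101011111 (3935)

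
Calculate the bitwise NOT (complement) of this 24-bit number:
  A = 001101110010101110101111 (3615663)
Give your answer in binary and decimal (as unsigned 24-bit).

Flip each bit (0->1, 1->0):
  001101110010101110101111
  110010001101010001010000

Answer: 110010001101010001010000 (13161552)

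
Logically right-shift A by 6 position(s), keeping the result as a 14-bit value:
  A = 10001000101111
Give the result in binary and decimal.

Logical shift right by 6: drop the bottom 6 bit(s), prepend 6 zero(s) on the left.
  10001000101111  ->  keep [10001000], discard [101111], prepend 000000
= 00000010001000

Answer: 00000010001000 (136)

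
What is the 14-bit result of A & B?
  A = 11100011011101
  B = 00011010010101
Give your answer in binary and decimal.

Apply & to each column (1 only where both bits are 1):
  11100011011101
& 00011010010101
----------------
  00000010010101

Answer: 00000010010101 (149)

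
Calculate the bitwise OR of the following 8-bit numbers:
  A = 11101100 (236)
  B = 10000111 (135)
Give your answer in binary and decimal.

Apply | to each column (1 where either bit is 1):
  11101100
| 10000111
----------
  11101111

Answer: 11101111 (239)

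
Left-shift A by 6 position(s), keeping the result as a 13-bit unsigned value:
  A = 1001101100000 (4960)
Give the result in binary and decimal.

Shift left by 6: drop the top 6 bit(s), append 6 zero(s) on the right.
  1001101100000  ->  discard [100110], keep [1100000], append 000000
= 1100000000000

Answer: 1100000000000 (6144)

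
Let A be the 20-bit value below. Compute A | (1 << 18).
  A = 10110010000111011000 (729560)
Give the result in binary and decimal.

Mask = 1 << 18 = 01000000000000000000
Bit 18 of A is 0, so OR-ing with the mask flips it to 1.
  10110010000111011000
| 01000000000000000000
----------------------
  11110010000111011000

Answer: 11110010000111011000 (991704)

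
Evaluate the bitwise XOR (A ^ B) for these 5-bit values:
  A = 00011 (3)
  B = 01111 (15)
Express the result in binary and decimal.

Apply ^ to each column (1 where bits differ):
  00011
^ 01111
-------
  01100

Answer: 01100 (12)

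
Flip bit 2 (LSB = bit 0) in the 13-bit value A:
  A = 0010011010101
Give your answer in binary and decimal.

Mask = 1 << 2 = 0000000000100
Bit 2 of A is 1; XOR with the mask flips it to 0.
  0010011010101
^ 0000000000100
---------------
  0010011010001

Answer: 0010011010001 (1233)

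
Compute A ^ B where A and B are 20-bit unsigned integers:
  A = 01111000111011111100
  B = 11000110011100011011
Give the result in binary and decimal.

Apply ^ to each column (1 where bits differ):
  01111000111011111100
^ 11000110011100011011
----------------------
  10111110100111100111

Answer: 10111110100111100111 (780775)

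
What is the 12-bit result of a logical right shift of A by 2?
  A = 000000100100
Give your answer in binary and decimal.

Logical shift right by 2: drop the bottom 2 bit(s), prepend 2 zero(s) on the left.
  000000100100  ->  keep [0000001001], discard [00], prepend 00
= 000000001001

Answer: 000000001001 (9)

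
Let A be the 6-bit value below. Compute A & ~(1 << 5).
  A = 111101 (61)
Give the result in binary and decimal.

Mask = ~(1 << 5) = 011111
Bit 5 of A is 1, so AND-ing with the mask clears it to 0.
  111101
& 011111
--------
  011101

Answer: 011101 (29)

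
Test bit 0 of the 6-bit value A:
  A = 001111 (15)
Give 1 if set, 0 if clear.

Bit 0 is the 1st from the right.
  001111
       ^
That bit is 1.

Answer: 1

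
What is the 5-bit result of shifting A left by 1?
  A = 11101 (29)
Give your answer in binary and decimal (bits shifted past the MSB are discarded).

Shift left by 1: drop the top 1 bit(s), append 1 zero(s) on the right.
  11101  ->  discard [1], keep [1101], append 0
= 11010

Answer: 11010 (26)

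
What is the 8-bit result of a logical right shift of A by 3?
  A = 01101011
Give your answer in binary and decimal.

Logical shift right by 3: drop the bottom 3 bit(s), prepend 3 zero(s) on the left.
  01101011  ->  keep [01101], discard [011], prepend 000
= 00001101

Answer: 00001101 (13)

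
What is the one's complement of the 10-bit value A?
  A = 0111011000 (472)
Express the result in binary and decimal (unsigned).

Flip each bit (0->1, 1->0):
  0111011000
  1000100111

Answer: 1000100111 (551)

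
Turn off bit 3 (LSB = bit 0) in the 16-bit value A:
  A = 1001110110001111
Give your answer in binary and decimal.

Mask = ~(1 << 3) = 1111111111110111
Bit 3 of A is 1, so AND-ing with the mask clears it to 0.
  1001110110001111
& 1111111111110111
------------------
  1001110110000111

Answer: 1001110110000111 (40327)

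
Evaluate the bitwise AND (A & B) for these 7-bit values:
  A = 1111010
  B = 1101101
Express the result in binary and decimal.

Apply & to each column (1 only where both bits are 1):
  1111010
& 1101101
---------
  1101000

Answer: 1101000 (104)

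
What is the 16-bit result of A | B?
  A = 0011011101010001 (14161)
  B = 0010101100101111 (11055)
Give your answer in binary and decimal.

Apply | to each column (1 where either bit is 1):
  0011011101010001
| 0010101100101111
------------------
  0011111101111111

Answer: 0011111101111111 (16255)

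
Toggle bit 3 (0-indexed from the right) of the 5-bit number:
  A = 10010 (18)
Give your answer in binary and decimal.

Mask = 1 << 3 = 01000
Bit 3 of A is 0; XOR with the mask flips it to 1.
  10010
^ 01000
-------
  11010

Answer: 11010 (26)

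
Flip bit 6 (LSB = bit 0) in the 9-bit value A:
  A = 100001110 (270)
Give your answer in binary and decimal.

Mask = 1 << 6 = 001000000
Bit 6 of A is 0; XOR with the mask flips it to 1.
  100001110
^ 001000000
-----------
  101001110

Answer: 101001110 (334)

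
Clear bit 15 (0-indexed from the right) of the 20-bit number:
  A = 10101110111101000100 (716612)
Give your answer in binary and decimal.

Mask = ~(1 << 15) = 11110111111111111111
Bit 15 of A is 1, so AND-ing with the mask clears it to 0.
  10101110111101000100
& 11110111111111111111
----------------------
  10100110111101000100

Answer: 10100110111101000100 (683844)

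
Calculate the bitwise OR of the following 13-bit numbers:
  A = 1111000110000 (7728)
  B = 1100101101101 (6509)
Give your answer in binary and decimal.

Apply | to each column (1 where either bit is 1):
  1111000110000
| 1100101101101
---------------
  1111101111101

Answer: 1111101111101 (8061)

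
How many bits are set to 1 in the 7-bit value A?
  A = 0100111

0100111
1-bits at positions (from bit 0 = LSB): 0, 1, 2, 5
Count = 4

Answer: 4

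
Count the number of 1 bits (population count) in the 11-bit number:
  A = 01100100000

01100100000
1-bits at positions (from bit 0 = LSB): 5, 8, 9
Count = 3

Answer: 3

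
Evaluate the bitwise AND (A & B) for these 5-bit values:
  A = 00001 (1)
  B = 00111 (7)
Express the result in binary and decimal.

Apply & to each column (1 only where both bits are 1):
  00001
& 00111
-------
  00001

Answer: 00001 (1)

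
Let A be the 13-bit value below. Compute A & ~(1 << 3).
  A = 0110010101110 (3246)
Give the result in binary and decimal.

Mask = ~(1 << 3) = 1111111110111
Bit 3 of A is 1, so AND-ing with the mask clears it to 0.
  0110010101110
& 1111111110111
---------------
  0110010100110

Answer: 0110010100110 (3238)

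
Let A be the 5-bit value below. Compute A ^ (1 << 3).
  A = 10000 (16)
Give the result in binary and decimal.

Mask = 1 << 3 = 01000
Bit 3 of A is 0; XOR with the mask flips it to 1.
  10000
^ 01000
-------
  11000

Answer: 11000 (24)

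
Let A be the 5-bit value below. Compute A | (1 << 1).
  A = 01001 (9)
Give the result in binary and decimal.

Mask = 1 << 1 = 00010
Bit 1 of A is 0, so OR-ing with the mask flips it to 1.
  01001
| 00010
-------
  01011

Answer: 01011 (11)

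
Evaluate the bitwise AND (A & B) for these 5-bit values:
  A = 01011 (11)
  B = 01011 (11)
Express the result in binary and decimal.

Apply & to each column (1 only where both bits are 1):
  01011
& 01011
-------
  01011

Answer: 01011 (11)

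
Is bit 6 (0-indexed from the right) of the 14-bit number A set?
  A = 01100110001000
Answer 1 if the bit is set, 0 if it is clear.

Bit 6 is the 7th from the right.
  01100110001000
         ^
That bit is 0.

Answer: 0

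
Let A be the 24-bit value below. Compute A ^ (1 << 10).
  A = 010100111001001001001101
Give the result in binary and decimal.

Mask = 1 << 10 = 000000000000010000000000
Bit 10 of A is 0; XOR with the mask flips it to 1.
  010100111001001001001101
^ 000000000000010000000000
--------------------------
  010100111001011001001101

Answer: 010100111001011001001101 (5477965)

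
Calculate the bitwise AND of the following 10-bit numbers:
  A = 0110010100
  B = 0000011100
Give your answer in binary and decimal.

Apply & to each column (1 only where both bits are 1):
  0110010100
& 0000011100
------------
  0000010100

Answer: 0000010100 (20)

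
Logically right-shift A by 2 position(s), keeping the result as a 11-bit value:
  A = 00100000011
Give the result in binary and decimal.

Logical shift right by 2: drop the bottom 2 bit(s), prepend 2 zero(s) on the left.
  00100000011  ->  keep [001000000], discard [11], prepend 00
= 00001000000

Answer: 00001000000 (64)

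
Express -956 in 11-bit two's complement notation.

1. Binary of +956:  01110111100
2. Invert bits:     10001000011
3. Add 1:           10001000100

Answer: 10001000100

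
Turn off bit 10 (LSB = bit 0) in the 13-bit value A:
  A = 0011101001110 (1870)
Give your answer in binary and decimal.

Mask = ~(1 << 10) = 1101111111111
Bit 10 of A is 1, so AND-ing with the mask clears it to 0.
  0011101001110
& 1101111111111
---------------
  0001101001110

Answer: 0001101001110 (846)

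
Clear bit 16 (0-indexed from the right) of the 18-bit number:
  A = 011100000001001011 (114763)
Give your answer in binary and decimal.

Mask = ~(1 << 16) = 101111111111111111
Bit 16 of A is 1, so AND-ing with the mask clears it to 0.
  011100000001001011
& 101111111111111111
--------------------
  001100000001001011

Answer: 001100000001001011 (49227)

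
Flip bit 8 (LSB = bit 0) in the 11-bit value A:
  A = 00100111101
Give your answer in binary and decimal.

Mask = 1 << 8 = 00100000000
Bit 8 of A is 1; XOR with the mask flips it to 0.
  00100111101
^ 00100000000
-------------
  00000111101

Answer: 00000111101 (61)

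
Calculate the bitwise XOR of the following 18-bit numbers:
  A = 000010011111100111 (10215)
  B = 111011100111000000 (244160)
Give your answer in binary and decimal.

Apply ^ to each column (1 where bits differ):
  000010011111100111
^ 111011100111000000
--------------------
  111001111000100111

Answer: 111001111000100111 (237095)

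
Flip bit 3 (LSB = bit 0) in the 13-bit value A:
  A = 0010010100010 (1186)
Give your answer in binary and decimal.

Mask = 1 << 3 = 0000000001000
Bit 3 of A is 0; XOR with the mask flips it to 1.
  0010010100010
^ 0000000001000
---------------
  0010010101010

Answer: 0010010101010 (1194)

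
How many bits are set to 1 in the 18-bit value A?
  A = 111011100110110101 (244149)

111011100110110101
1-bits at positions (from bit 0 = LSB): 0, 2, 4, 5, 7, 8, 11, 12, 13, 15, 16, 17
Count = 12

Answer: 12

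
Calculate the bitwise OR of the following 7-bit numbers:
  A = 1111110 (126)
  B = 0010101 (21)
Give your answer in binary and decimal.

Apply | to each column (1 where either bit is 1):
  1111110
| 0010101
---------
  1111111

Answer: 1111111 (127)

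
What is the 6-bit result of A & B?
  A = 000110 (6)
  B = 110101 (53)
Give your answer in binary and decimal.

Apply & to each column (1 only where both bits are 1):
  000110
& 110101
--------
  000100

Answer: 000100 (4)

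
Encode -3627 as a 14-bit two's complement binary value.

1. Binary of +3627:  00111000101011
2. Invert bits:     11000111010100
3. Add 1:           11000111010101

Answer: 11000111010101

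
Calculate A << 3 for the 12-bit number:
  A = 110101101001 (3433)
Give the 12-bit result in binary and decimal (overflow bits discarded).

Shift left by 3: drop the top 3 bit(s), append 3 zero(s) on the right.
  110101101001  ->  discard [110], keep [101101001], append 000
= 101101001000

Answer: 101101001000 (2888)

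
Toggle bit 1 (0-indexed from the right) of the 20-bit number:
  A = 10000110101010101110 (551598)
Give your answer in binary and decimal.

Mask = 1 << 1 = 00000000000000000010
Bit 1 of A is 1; XOR with the mask flips it to 0.
  10000110101010101110
^ 00000000000000000010
----------------------
  10000110101010101100

Answer: 10000110101010101100 (551596)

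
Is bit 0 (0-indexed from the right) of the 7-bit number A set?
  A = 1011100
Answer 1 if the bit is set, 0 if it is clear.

Bit 0 is the 1st from the right.
  1011100
        ^
That bit is 0.

Answer: 0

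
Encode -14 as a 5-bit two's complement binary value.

1. Binary of +14:  01110
2. Invert bits:     10001
3. Add 1:           10010

Answer: 10010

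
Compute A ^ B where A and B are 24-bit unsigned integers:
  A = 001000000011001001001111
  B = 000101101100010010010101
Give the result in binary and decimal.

Apply ^ to each column (1 where bits differ):
  001000000011001001001111
^ 000101101100010010010101
--------------------------
  001101101111011011011010

Answer: 001101101111011011011010 (3602138)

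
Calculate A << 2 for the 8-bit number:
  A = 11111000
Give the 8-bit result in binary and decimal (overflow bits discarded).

Shift left by 2: drop the top 2 bit(s), append 2 zero(s) on the right.
  11111000  ->  discard [11], keep [111000], append 00
= 11100000

Answer: 11100000 (224)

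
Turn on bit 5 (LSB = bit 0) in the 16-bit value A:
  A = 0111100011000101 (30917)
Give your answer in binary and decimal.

Mask = 1 << 5 = 0000000000100000
Bit 5 of A is 0, so OR-ing with the mask flips it to 1.
  0111100011000101
| 0000000000100000
------------------
  0111100011100101

Answer: 0111100011100101 (30949)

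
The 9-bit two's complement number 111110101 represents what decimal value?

MSB is 1, so the value is negative. Find the magnitude:
1. Invert bits:  000001010
2. Add 1:        000001011  = 11
3. Apply sign:   -11

Answer: -11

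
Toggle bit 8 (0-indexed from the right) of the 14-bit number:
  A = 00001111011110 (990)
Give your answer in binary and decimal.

Mask = 1 << 8 = 00000100000000
Bit 8 of A is 1; XOR with the mask flips it to 0.
  00001111011110
^ 00000100000000
----------------
  00001011011110

Answer: 00001011011110 (734)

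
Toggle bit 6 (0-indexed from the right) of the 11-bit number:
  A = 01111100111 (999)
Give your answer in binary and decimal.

Mask = 1 << 6 = 00001000000
Bit 6 of A is 1; XOR with the mask flips it to 0.
  01111100111
^ 00001000000
-------------
  01110100111

Answer: 01110100111 (935)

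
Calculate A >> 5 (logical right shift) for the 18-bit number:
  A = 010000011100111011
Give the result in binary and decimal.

Logical shift right by 5: drop the bottom 5 bit(s), prepend 5 zero(s) on the left.
  010000011100111011  ->  keep [0100000111001], discard [11011], prepend 00000
= 000000100000111001

Answer: 000000100000111001 (2105)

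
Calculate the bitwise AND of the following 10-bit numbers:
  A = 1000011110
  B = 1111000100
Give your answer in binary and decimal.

Apply & to each column (1 only where both bits are 1):
  1000011110
& 1111000100
------------
  1000000100

Answer: 1000000100 (516)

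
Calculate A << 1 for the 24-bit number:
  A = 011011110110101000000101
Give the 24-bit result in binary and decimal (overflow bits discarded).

Shift left by 1: drop the top 1 bit(s), append 1 zero(s) on the right.
  011011110110101000000101  ->  discard [0], keep [11011110110101000000101], append 0
= 110111101101010000001010

Answer: 110111101101010000001010 (14603274)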